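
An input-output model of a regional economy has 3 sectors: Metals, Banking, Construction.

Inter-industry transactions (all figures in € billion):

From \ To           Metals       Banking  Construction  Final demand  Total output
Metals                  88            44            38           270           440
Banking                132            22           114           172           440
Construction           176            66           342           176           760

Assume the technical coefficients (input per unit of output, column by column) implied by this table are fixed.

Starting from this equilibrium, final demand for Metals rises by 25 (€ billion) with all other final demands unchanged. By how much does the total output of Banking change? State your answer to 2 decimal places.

Δx_2 = 15.79

Technical coefficients a_ij = z_ij / X_j:
  a_11 = 88/440 = 0.20, a_21 = 132/440 = 0.30, a_31 = 176/440 = 0.40
  a_12 = 44/440 = 0.10, a_22 = 22/440 = 0.05, a_32 = 66/440 = 0.15
  a_13 = 38/760 = 0.05, a_23 = 114/760 = 0.15, a_33 = 342/760 = 0.45
I − A =
  [   0.80    -0.10    -0.05]
  [  -0.30     0.95    -0.15]
  [  -0.40    -0.15     0.55]
Cofactors of I−A, C_ij = (−1)^(i+j)·(minor ij) (rows/columns in the sector order above):
  C_11 = (0.95)(0.55) − (-0.15)(-0.15) = 0.5000
  C_12 = −[(-0.30)(0.55) − (-0.15)(-0.40)] = 0.2250
  C_13 = (-0.30)(-0.15) − (0.95)(-0.40) = 0.4250
  C_21 = −[(-0.10)(0.55) − (-0.05)(-0.15)] = 0.0625
  C_22 = (0.80)(0.55) − (-0.05)(-0.40) = 0.4200
  C_23 = −[(0.80)(-0.15) − (-0.10)(-0.40)] = 0.1600
  C_31 = (-0.10)(-0.15) − (-0.05)(0.95) = 0.0625
  C_32 = −[(0.80)(-0.15) − (-0.05)(-0.30)] = 0.1350
  C_33 = (0.80)(0.95) − (-0.10)(-0.30) = 0.7300
det(I−A) = Σ_j (I−A)_1j·C_1j = (0.80)(0.5000) + (-0.10)(0.2250) + (-0.05)(0.4250) = 0.35625
adj(I−A) = Cᵀ =
  [ 0.5000   0.0625   0.0625]
  [ 0.2250   0.4200   0.1350]
  [ 0.4250   0.1600   0.7300]
(I − A)⁻¹ = adj(I−A) / det(I−A) ≈
  [   1.4035     0.1754     0.1754]
  [   0.6316     1.1789     0.3789]
  [   1.1930     0.4491     2.0491]
Δx = (I − A)⁻¹ Δd with Δd having +25 in the Metals component and 0 elsewhere.
So Δx_2 = L_21 · (+25), where L_21 = adj(I−A)_21 / det(I−A) = 0.2250 / 0.35625.
Δx_2 = 0.2250 × (+25) / 0.35625 = 5.625 / 0.35625 ≈ 15.79.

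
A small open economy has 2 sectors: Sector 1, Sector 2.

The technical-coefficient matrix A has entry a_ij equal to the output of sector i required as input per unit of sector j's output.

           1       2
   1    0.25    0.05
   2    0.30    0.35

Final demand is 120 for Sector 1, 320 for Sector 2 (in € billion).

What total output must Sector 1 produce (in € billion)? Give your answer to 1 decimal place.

I − A =
  [   0.75    -0.05]
  [  -0.30     0.65]
det(I−A) = (0.75)(0.65) − (-0.05)(-0.30) = 0.4725
adj(I−A) = [[0.65, 0.05], [0.30, 0.75]]
(I − A)⁻¹ = adj(I−A) / det(I−A) ≈
  [   1.3757     0.1058]
  [   0.6349     1.5873]
x = (I − A)⁻¹ d = adj(I−A)·d / det(I−A), with det(I−A) = 0.4725:
  x_1 = (0.65·120 + 0.05·320) / 0.4725 = 94.00 / 0.4725 ≈ 198.9
  x_2 = (0.30·120 + 0.75·320) / 0.4725 = 276.00 / 0.4725 ≈ 584.1

x_1 = 198.9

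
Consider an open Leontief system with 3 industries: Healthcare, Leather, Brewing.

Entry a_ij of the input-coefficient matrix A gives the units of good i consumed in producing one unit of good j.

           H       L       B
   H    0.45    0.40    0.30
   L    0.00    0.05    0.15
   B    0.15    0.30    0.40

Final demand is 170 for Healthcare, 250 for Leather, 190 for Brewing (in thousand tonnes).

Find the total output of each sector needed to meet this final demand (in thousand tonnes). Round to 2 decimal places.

x_H = 1001.27, x_L = 382.91, x_B = 758.44

I − A =
  [   0.55    -0.40    -0.30]
  [   0.00     0.95    -0.15]
  [  -0.15    -0.30     0.60]
Cofactors of I−A, C_ij = (−1)^(i+j)·(minor ij) (rows/columns in the sector order above):
  C_11 = (0.95)(0.60) − (-0.15)(-0.30) = 0.5250
  C_12 = −[(0.00)(0.60) − (-0.15)(-0.15)] = 0.0225
  C_13 = (0.00)(-0.30) − (0.95)(-0.15) = 0.1425
  C_21 = −[(-0.40)(0.60) − (-0.30)(-0.30)] = 0.3300
  C_22 = (0.55)(0.60) − (-0.30)(-0.15) = 0.2850
  C_23 = −[(0.55)(-0.30) − (-0.40)(-0.15)] = 0.2250
  C_31 = (-0.40)(-0.15) − (-0.30)(0.95) = 0.3450
  C_32 = −[(0.55)(-0.15) − (-0.30)(0.00)] = 0.0825
  C_33 = (0.55)(0.95) − (-0.40)(0.00) = 0.5225
det(I−A) = Σ_j (I−A)_1j·C_1j = (0.55)(0.5250) + (-0.40)(0.0225) + (-0.30)(0.1425) = 0.2370
adj(I−A) = Cᵀ =
  [ 0.5250   0.3300   0.3450]
  [ 0.0225   0.2850   0.0825]
  [ 0.1425   0.2250   0.5225]
(I − A)⁻¹ = adj(I−A) / det(I−A) ≈
  [   2.2152     1.3924     1.4557]
  [   0.0949     1.2025     0.3481]
  [   0.6013     0.9494     2.2046]
x = (I − A)⁻¹ d = adj(I−A)·d / det(I−A), with det(I−A) = 0.2370:
  x_H = (0.5250·170 + 0.3300·250 + 0.3450·190) / 0.2370 = 237.30 / 0.2370 ≈ 1001.27
  x_L = (0.0225·170 + 0.2850·250 + 0.0825·190) / 0.2370 = 90.75 / 0.2370 ≈ 382.91
  x_B = (0.1425·170 + 0.2250·250 + 0.5225·190) / 0.2370 = 179.75 / 0.2370 ≈ 758.44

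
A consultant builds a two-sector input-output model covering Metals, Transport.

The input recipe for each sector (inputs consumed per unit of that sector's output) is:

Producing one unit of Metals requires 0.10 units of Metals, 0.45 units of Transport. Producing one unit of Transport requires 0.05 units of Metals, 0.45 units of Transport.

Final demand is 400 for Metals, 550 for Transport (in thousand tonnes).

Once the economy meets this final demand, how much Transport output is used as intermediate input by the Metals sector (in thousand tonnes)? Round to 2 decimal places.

z_TM = 235.71

I − A =
  [   0.90    -0.05]
  [  -0.45     0.55]
det(I−A) = (0.90)(0.55) − (-0.05)(-0.45) = 0.4725
adj(I−A) = [[0.55, 0.05], [0.45, 0.90]]
(I − A)⁻¹ = adj(I−A) / det(I−A) ≈
  [   1.1640     0.1058]
  [   0.9524     1.9048]
First solve x = (I − A)⁻¹ d = adj(I−A)·d / det(I−A); in particular x_M = (0.55·400 + 0.05·550) / 0.4725 = 247.50 / 0.4725 ≈ 523.8095.
Intermediate flow from T to M: z_TM = a_TM · x_M = 0.45 × 247.50 / 0.4725 = 111.375 / 0.4725 ≈ 235.71.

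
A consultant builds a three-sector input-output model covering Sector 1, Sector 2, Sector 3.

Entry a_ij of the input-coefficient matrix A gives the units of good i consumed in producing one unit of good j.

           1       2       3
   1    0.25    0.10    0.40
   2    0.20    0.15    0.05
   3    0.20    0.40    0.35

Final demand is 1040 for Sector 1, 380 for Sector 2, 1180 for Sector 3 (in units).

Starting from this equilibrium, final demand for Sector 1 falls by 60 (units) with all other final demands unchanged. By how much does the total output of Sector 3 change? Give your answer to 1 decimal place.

I − A =
  [   0.75    -0.10    -0.40]
  [  -0.20     0.85    -0.05]
  [  -0.20    -0.40     0.65]
Cofactors of I−A, C_ij = (−1)^(i+j)·(minor ij) (rows/columns in the sector order above):
  C_11 = (0.85)(0.65) − (-0.05)(-0.40) = 0.5325
  C_12 = −[(-0.20)(0.65) − (-0.05)(-0.20)] = 0.1400
  C_13 = (-0.20)(-0.40) − (0.85)(-0.20) = 0.2500
  C_21 = −[(-0.10)(0.65) − (-0.40)(-0.40)] = 0.2250
  C_22 = (0.75)(0.65) − (-0.40)(-0.20) = 0.4075
  C_23 = −[(0.75)(-0.40) − (-0.10)(-0.20)] = 0.3200
  C_31 = (-0.10)(-0.05) − (-0.40)(0.85) = 0.3450
  C_32 = −[(0.75)(-0.05) − (-0.40)(-0.20)] = 0.1175
  C_33 = (0.75)(0.85) − (-0.10)(-0.20) = 0.6175
det(I−A) = Σ_j (I−A)_1j·C_1j = (0.75)(0.5325) + (-0.10)(0.1400) + (-0.40)(0.2500) = 0.285375
adj(I−A) = Cᵀ =
  [ 0.5325   0.2250   0.3450]
  [ 0.1400   0.4075   0.1175]
  [ 0.2500   0.3200   0.6175]
(I − A)⁻¹ = adj(I−A) / det(I−A) ≈
  [   1.8660     0.7884     1.2089]
  [   0.4906     1.4279     0.4117]
  [   0.8760     1.1213     2.1638]
Δx = (I − A)⁻¹ Δd with Δd having -60 in the Sector 1 component and 0 elsewhere.
So Δx_3 = L_31 · (-60), where L_31 = adj(I−A)_31 / det(I−A) = 0.2500 / 0.285375.
Δx_3 = 0.2500 × (-60) / 0.285375 = -15.00 / 0.285375 ≈ -52.6.

Δx_3 = -52.6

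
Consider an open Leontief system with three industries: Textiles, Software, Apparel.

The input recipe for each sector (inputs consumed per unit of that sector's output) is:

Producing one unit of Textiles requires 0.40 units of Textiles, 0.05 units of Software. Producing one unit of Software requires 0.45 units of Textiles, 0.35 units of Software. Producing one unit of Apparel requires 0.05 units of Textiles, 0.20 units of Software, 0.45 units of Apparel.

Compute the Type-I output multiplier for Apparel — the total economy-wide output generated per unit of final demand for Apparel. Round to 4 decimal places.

I − A =
  [   0.60    -0.45    -0.05]
  [  -0.05     0.65    -0.20]
  [   0.00     0.00     0.55]
Cofactors of I−A, C_ij = (−1)^(i+j)·(minor ij) (rows/columns in the sector order above):
  C_11 = (0.65)(0.55) − (-0.20)(0.00) = 0.3575
  C_12 = −[(-0.05)(0.55) − (-0.20)(0.00)] = 0.0275
  C_13 = (-0.05)(0.00) − (0.65)(0.00) = 0.0000
  C_21 = −[(-0.45)(0.55) − (-0.05)(0.00)] = 0.2475
  C_22 = (0.60)(0.55) − (-0.05)(0.00) = 0.3300
  C_23 = −[(0.60)(0.00) − (-0.45)(0.00)] = 0.0000
  C_31 = (-0.45)(-0.20) − (-0.05)(0.65) = 0.1225
  C_32 = −[(0.60)(-0.20) − (-0.05)(-0.05)] = 0.1225
  C_33 = (0.60)(0.65) − (-0.45)(-0.05) = 0.3675
det(I−A) = Σ_j (I−A)_1j·C_1j = (0.60)(0.3575) + (-0.45)(0.0275) + (-0.05)(0.0000) = 0.202125
adj(I−A) = Cᵀ =
  [ 0.3575   0.2475   0.1225]
  [ 0.0275   0.3300   0.1225]
  [ 0.0000   0.0000   0.3675]
(I − A)⁻¹ = adj(I−A) / det(I−A) ≈
  [   1.76871     1.22449     0.60606]
  [   0.13605     1.63265     0.60606]
  [   0.00000     0.00000     1.81818]
The output multiplier for sector j is the column-j sum of the Leontief inverse (I − A)⁻¹ = adj(I−A) / det(I−A).
Column 3 of adj(I−A): (0.1225, 0.1225, 0.3675); det(I−A) = 0.202125.
m_3 = (0.1225 + 0.1225 + 0.3675) / 0.202125 = 0.6125 / 0.202125 ≈ 3.0303.

m_3 = 3.0303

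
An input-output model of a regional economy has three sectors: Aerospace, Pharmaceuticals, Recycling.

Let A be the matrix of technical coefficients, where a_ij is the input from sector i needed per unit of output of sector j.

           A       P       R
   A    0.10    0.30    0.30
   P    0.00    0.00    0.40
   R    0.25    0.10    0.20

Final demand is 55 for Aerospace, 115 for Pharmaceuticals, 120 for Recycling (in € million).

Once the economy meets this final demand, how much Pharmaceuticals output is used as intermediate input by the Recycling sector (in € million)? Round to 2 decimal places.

z_PR = 97.22

I − A =
  [   0.90    -0.30    -0.30]
  [   0.00     1.00    -0.40]
  [  -0.25    -0.10     0.80]
Cofactors of I−A, C_ij = (−1)^(i+j)·(minor ij) (rows/columns in the sector order above):
  C_11 = (1.00)(0.80) − (-0.40)(-0.10) = 0.7600
  C_12 = −[(0.00)(0.80) − (-0.40)(-0.25)] = 0.1000
  C_13 = (0.00)(-0.10) − (1.00)(-0.25) = 0.2500
  C_21 = −[(-0.30)(0.80) − (-0.30)(-0.10)] = 0.2700
  C_22 = (0.90)(0.80) − (-0.30)(-0.25) = 0.6450
  C_23 = −[(0.90)(-0.10) − (-0.30)(-0.25)] = 0.1650
  C_31 = (-0.30)(-0.40) − (-0.30)(1.00) = 0.4200
  C_32 = −[(0.90)(-0.40) − (-0.30)(0.00)] = 0.3600
  C_33 = (0.90)(1.00) − (-0.30)(0.00) = 0.9000
det(I−A) = Σ_j (I−A)_1j·C_1j = (0.90)(0.7600) + (-0.30)(0.1000) + (-0.30)(0.2500) = 0.5790
adj(I−A) = Cᵀ =
  [ 0.7600   0.2700   0.4200]
  [ 0.1000   0.6450   0.3600]
  [ 0.2500   0.1650   0.9000]
(I − A)⁻¹ = adj(I−A) / det(I−A) ≈
  [   1.3126     0.4663     0.7254]
  [   0.1727     1.1140     0.6218]
  [   0.4318     0.2850     1.5544]
First solve x = (I − A)⁻¹ d = adj(I−A)·d / det(I−A); in particular x_R = (0.2500·55 + 0.1650·115 + 0.9000·120) / 0.5790 = 140.725 / 0.5790 ≈ 243.0484.
Intermediate flow from P to R: z_PR = a_PR · x_R = 0.40 × 140.725 / 0.5790 = 56.29 / 0.5790 ≈ 97.22.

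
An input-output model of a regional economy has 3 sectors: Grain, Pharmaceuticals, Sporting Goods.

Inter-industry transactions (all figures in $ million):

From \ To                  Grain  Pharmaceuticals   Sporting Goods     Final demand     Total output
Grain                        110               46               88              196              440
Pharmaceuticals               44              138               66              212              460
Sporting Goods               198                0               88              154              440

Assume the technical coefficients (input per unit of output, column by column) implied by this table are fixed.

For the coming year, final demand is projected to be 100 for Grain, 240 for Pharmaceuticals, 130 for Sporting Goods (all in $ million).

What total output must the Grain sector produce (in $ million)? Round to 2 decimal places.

x_G = 278.60

Technical coefficients a_ij = z_ij / X_j:
  a_GG = 110/440 = 0.25, a_PG = 44/440 = 0.10, a_SG = 198/440 = 0.45
  a_GP = 46/460 = 0.10, a_PP = 138/460 = 0.30, a_SP = 0/460 = 0.00
  a_GS = 88/440 = 0.20, a_PS = 66/440 = 0.15, a_SS = 88/440 = 0.20
I − A =
  [   0.75    -0.10    -0.20]
  [  -0.10     0.70    -0.15]
  [  -0.45     0.00     0.80]
Cofactors of I−A, C_ij = (−1)^(i+j)·(minor ij) (rows/columns in the sector order above):
  C_11 = (0.70)(0.80) − (-0.15)(0.00) = 0.5600
  C_12 = −[(-0.10)(0.80) − (-0.15)(-0.45)] = 0.1475
  C_13 = (-0.10)(0.00) − (0.70)(-0.45) = 0.3150
  C_21 = −[(-0.10)(0.80) − (-0.20)(0.00)] = 0.0800
  C_22 = (0.75)(0.80) − (-0.20)(-0.45) = 0.5100
  C_23 = −[(0.75)(0.00) − (-0.10)(-0.45)] = 0.0450
  C_31 = (-0.10)(-0.15) − (-0.20)(0.70) = 0.1550
  C_32 = −[(0.75)(-0.15) − (-0.20)(-0.10)] = 0.1325
  C_33 = (0.75)(0.70) − (-0.10)(-0.10) = 0.5150
det(I−A) = Σ_j (I−A)_1j·C_1j = (0.75)(0.5600) + (-0.10)(0.1475) + (-0.20)(0.3150) = 0.34225
adj(I−A) = Cᵀ =
  [ 0.5600   0.0800   0.1550]
  [ 0.1475   0.5100   0.1325]
  [ 0.3150   0.0450   0.5150]
(I − A)⁻¹ = adj(I−A) / det(I−A) ≈
  [   1.6362     0.2337     0.4529]
  [   0.4310     1.4901     0.3871]
  [   0.9204     0.1315     1.5047]
x = (I − A)⁻¹ d = adj(I−A)·d / det(I−A), with det(I−A) = 0.34225:
  x_G = (0.5600·100 + 0.0800·240 + 0.1550·130) / 0.34225 = 95.35 / 0.34225 ≈ 278.60
  x_P = (0.1475·100 + 0.5100·240 + 0.1325·130) / 0.34225 = 154.375 / 0.34225 ≈ 451.06
  x_S = (0.3150·100 + 0.0450·240 + 0.5150·130) / 0.34225 = 109.25 / 0.34225 ≈ 319.21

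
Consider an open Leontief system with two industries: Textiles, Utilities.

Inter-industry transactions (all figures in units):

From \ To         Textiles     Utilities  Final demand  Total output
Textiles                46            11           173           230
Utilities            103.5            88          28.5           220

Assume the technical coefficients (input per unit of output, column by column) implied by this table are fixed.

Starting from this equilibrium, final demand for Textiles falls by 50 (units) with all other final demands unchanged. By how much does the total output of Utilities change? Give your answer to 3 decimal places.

Δx_2 = -49.180

Technical coefficients a_ij = z_ij / X_j:
  a_11 = 46/230 = 0.20, a_21 = 103.5/230 = 0.45
  a_12 = 11/220 = 0.05, a_22 = 88/220 = 0.40
I − A =
  [   0.80    -0.05]
  [  -0.45     0.60]
det(I−A) = (0.80)(0.60) − (-0.05)(-0.45) = 0.4575
adj(I−A) = [[0.60, 0.05], [0.45, 0.80]]
(I − A)⁻¹ = adj(I−A) / det(I−A) ≈
  [   1.3115     0.1093]
  [   0.9836     1.7486]
Δx = (I − A)⁻¹ Δd with Δd having -50 in the Textiles component and 0 elsewhere.
So Δx_2 = L_21 · (-50), where L_21 = adj(I−A)_21 / det(I−A) = 0.45 / 0.4575.
Δx_2 = 0.45 × (-50) / 0.4575 = -22.50 / 0.4575 ≈ -49.180.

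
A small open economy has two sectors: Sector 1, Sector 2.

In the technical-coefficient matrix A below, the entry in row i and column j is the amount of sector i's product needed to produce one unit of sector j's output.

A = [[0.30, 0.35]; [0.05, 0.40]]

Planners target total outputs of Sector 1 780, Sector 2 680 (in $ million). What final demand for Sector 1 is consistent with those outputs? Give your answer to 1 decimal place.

I − A =
  [   0.70    -0.35]
  [  -0.05     0.60]
d = (I − A) x:
  d_1 = (+0.70)·780 + (-0.35)·680 = 308.0
  d_2 = (-0.05)·780 + (+0.60)·680 = 369.0

d_1 = 308.0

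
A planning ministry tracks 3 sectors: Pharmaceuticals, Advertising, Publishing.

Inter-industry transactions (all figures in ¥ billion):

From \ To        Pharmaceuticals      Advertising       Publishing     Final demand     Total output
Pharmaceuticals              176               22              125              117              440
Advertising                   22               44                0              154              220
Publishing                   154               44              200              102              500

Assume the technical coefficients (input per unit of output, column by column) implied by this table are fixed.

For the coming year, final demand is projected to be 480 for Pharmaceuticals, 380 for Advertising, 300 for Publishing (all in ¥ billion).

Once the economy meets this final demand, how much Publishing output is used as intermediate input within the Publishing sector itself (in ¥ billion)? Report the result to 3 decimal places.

Technical coefficients a_ij = z_ij / X_j:
  a_11 = 176/440 = 0.40, a_21 = 22/440 = 0.05, a_31 = 154/440 = 0.35
  a_12 = 22/220 = 0.10, a_22 = 44/220 = 0.20, a_32 = 44/220 = 0.20
  a_13 = 125/500 = 0.25, a_23 = 0/500 = 0.00, a_33 = 200/500 = 0.40
I − A =
  [   0.60    -0.10    -0.25]
  [  -0.05     0.80     0.00]
  [  -0.35    -0.20     0.60]
Cofactors of I−A, C_ij = (−1)^(i+j)·(minor ij) (rows/columns in the sector order above):
  C_11 = (0.80)(0.60) − (0.00)(-0.20) = 0.4800
  C_12 = −[(-0.05)(0.60) − (0.00)(-0.35)] = 0.0300
  C_13 = (-0.05)(-0.20) − (0.80)(-0.35) = 0.2900
  C_21 = −[(-0.10)(0.60) − (-0.25)(-0.20)] = 0.1100
  C_22 = (0.60)(0.60) − (-0.25)(-0.35) = 0.2725
  C_23 = −[(0.60)(-0.20) − (-0.10)(-0.35)] = 0.1550
  C_31 = (-0.10)(0.00) − (-0.25)(0.80) = 0.2000
  C_32 = −[(0.60)(0.00) − (-0.25)(-0.05)] = 0.0125
  C_33 = (0.60)(0.80) − (-0.10)(-0.05) = 0.4750
det(I−A) = Σ_j (I−A)_1j·C_1j = (0.60)(0.4800) + (-0.10)(0.0300) + (-0.25)(0.2900) = 0.2125
adj(I−A) = Cᵀ =
  [ 0.4800   0.1100   0.2000]
  [ 0.0300   0.2725   0.0125]
  [ 0.2900   0.1550   0.4750]
(I − A)⁻¹ = adj(I−A) / det(I−A) ≈
  [   2.2588     0.5176     0.9412]
  [   0.1412     1.2824     0.0588]
  [   1.3647     0.7294     2.2353]
First solve x = (I − A)⁻¹ d = adj(I−A)·d / det(I−A); in particular x_3 = (0.2900·480 + 0.1550·380 + 0.4750·300) / 0.2125 = 340.60 / 0.2125 ≈ 1602.82353.
Intermediate flow from 3 to 3: z_33 = a_33 · x_3 = 0.40 × 340.60 / 0.2125 = 136.24 / 0.2125 ≈ 641.129.

z_33 = 641.129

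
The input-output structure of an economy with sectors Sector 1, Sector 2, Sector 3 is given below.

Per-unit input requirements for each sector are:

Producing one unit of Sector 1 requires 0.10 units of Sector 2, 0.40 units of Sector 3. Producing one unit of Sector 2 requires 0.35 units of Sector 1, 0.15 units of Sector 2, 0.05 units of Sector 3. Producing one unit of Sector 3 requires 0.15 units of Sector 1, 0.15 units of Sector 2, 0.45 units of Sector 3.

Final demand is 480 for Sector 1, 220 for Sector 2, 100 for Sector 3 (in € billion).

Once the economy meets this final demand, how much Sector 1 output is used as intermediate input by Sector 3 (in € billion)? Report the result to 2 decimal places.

z_13 = 117.76

I − A =
  [   1.00    -0.35    -0.15]
  [  -0.10     0.85    -0.15]
  [  -0.40    -0.05     0.55]
Cofactors of I−A, C_ij = (−1)^(i+j)·(minor ij) (rows/columns in the sector order above):
  C_11 = (0.85)(0.55) − (-0.15)(-0.05) = 0.4600
  C_12 = −[(-0.10)(0.55) − (-0.15)(-0.40)] = 0.1150
  C_13 = (-0.10)(-0.05) − (0.85)(-0.40) = 0.3450
  C_21 = −[(-0.35)(0.55) − (-0.15)(-0.05)] = 0.2000
  C_22 = (1.00)(0.55) − (-0.15)(-0.40) = 0.4900
  C_23 = −[(1.00)(-0.05) − (-0.35)(-0.40)] = 0.1900
  C_31 = (-0.35)(-0.15) − (-0.15)(0.85) = 0.1800
  C_32 = −[(1.00)(-0.15) − (-0.15)(-0.10)] = 0.1650
  C_33 = (1.00)(0.85) − (-0.35)(-0.10) = 0.8150
det(I−A) = Σ_j (I−A)_1j·C_1j = (1.00)(0.4600) + (-0.35)(0.1150) + (-0.15)(0.3450) = 0.3680
adj(I−A) = Cᵀ =
  [ 0.4600   0.2000   0.1800]
  [ 0.1150   0.4900   0.1650]
  [ 0.3450   0.1900   0.8150]
(I − A)⁻¹ = adj(I−A) / det(I−A) ≈
  [   1.2500     0.5435     0.4891]
  [   0.3125     1.3315     0.4484]
  [   0.9375     0.5163     2.2147]
First solve x = (I − A)⁻¹ d = adj(I−A)·d / det(I−A); in particular x_3 = (0.3450·480 + 0.1900·220 + 0.8150·100) / 0.3680 = 288.90 / 0.3680 ≈ 785.0543.
Intermediate flow from 1 to 3: z_13 = a_13 · x_3 = 0.15 × 288.90 / 0.3680 = 43.335 / 0.3680 ≈ 117.76.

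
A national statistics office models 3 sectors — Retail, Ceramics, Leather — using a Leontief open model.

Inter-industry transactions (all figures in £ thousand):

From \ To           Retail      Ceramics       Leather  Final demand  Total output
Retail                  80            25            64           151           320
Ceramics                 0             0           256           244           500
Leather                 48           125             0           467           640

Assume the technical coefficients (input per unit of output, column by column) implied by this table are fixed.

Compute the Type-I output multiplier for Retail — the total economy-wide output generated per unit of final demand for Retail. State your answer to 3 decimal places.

m_1 = 1.689

Technical coefficients a_ij = z_ij / X_j:
  a_11 = 80/320 = 0.25, a_21 = 0/320 = 0.00, a_31 = 48/320 = 0.15
  a_12 = 25/500 = 0.05, a_22 = 0/500 = 0.00, a_32 = 125/500 = 0.25
  a_13 = 64/640 = 0.10, a_23 = 256/640 = 0.40, a_33 = 0/640 = 0.00
I − A =
  [   0.75    -0.05    -0.10]
  [   0.00     1.00    -0.40]
  [  -0.15    -0.25     1.00]
Cofactors of I−A, C_ij = (−1)^(i+j)·(minor ij) (rows/columns in the sector order above):
  C_11 = (1.00)(1.00) − (-0.40)(-0.25) = 0.9000
  C_12 = −[(0.00)(1.00) − (-0.40)(-0.15)] = 0.0600
  C_13 = (0.00)(-0.25) − (1.00)(-0.15) = 0.1500
  C_21 = −[(-0.05)(1.00) − (-0.10)(-0.25)] = 0.0750
  C_22 = (0.75)(1.00) − (-0.10)(-0.15) = 0.7350
  C_23 = −[(0.75)(-0.25) − (-0.05)(-0.15)] = 0.1950
  C_31 = (-0.05)(-0.40) − (-0.10)(1.00) = 0.1200
  C_32 = −[(0.75)(-0.40) − (-0.10)(0.00)] = 0.3000
  C_33 = (0.75)(1.00) − (-0.05)(0.00) = 0.7500
det(I−A) = Σ_j (I−A)_1j·C_1j = (0.75)(0.9000) + (-0.05)(0.0600) + (-0.10)(0.1500) = 0.6570
adj(I−A) = Cᵀ =
  [ 0.9000   0.0750   0.1200]
  [ 0.0600   0.7350   0.3000]
  [ 0.1500   0.1950   0.7500]
(I − A)⁻¹ = adj(I−A) / det(I−A) ≈
  [   1.3699     0.1142     0.1826]
  [   0.0913     1.1187     0.4566]
  [   0.2283     0.2968     1.1416]
The output multiplier for sector j is the column-j sum of the Leontief inverse (I − A)⁻¹ = adj(I−A) / det(I−A).
Column 1 of adj(I−A): (0.9000, 0.0600, 0.1500); det(I−A) = 0.6570.
m_1 = (0.9000 + 0.0600 + 0.1500) / 0.6570 = 1.11 / 0.6570 ≈ 1.689.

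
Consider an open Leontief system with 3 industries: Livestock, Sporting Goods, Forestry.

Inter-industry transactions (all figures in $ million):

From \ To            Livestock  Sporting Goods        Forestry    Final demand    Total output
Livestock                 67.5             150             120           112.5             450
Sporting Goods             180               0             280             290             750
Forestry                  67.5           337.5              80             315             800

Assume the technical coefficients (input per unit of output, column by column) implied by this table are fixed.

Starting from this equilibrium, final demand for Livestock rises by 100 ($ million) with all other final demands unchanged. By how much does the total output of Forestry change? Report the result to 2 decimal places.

Technical coefficients a_ij = z_ij / X_j:
  a_LL = 67.5/450 = 0.15, a_SL = 180/450 = 0.40, a_FL = 67.5/450 = 0.15
  a_LS = 150/750 = 0.20, a_SS = 0/750 = 0.00, a_FS = 337.5/750 = 0.45
  a_LF = 120/800 = 0.15, a_SF = 280/800 = 0.35, a_FF = 80/800 = 0.10
I − A =
  [   0.85    -0.20    -0.15]
  [  -0.40     1.00    -0.35]
  [  -0.15    -0.45     0.90]
Cofactors of I−A, C_ij = (−1)^(i+j)·(minor ij) (rows/columns in the sector order above):
  C_11 = (1.00)(0.90) − (-0.35)(-0.45) = 0.7425
  C_12 = −[(-0.40)(0.90) − (-0.35)(-0.15)] = 0.4125
  C_13 = (-0.40)(-0.45) − (1.00)(-0.15) = 0.3300
  C_21 = −[(-0.20)(0.90) − (-0.15)(-0.45)] = 0.2475
  C_22 = (0.85)(0.90) − (-0.15)(-0.15) = 0.7425
  C_23 = −[(0.85)(-0.45) − (-0.20)(-0.15)] = 0.4125
  C_31 = (-0.20)(-0.35) − (-0.15)(1.00) = 0.2200
  C_32 = −[(0.85)(-0.35) − (-0.15)(-0.40)] = 0.3575
  C_33 = (0.85)(1.00) − (-0.20)(-0.40) = 0.7700
det(I−A) = Σ_j (I−A)_1j·C_1j = (0.85)(0.7425) + (-0.20)(0.4125) + (-0.15)(0.3300) = 0.499125
adj(I−A) = Cᵀ =
  [ 0.7425   0.2475   0.2200]
  [ 0.4125   0.7425   0.3575]
  [ 0.3300   0.4125   0.7700]
(I − A)⁻¹ = adj(I−A) / det(I−A) ≈
  [   1.4876     0.4959     0.4408]
  [   0.8264     1.4876     0.7163]
  [   0.6612     0.8264     1.5427]
Δx = (I − A)⁻¹ Δd with Δd having +100 in the Livestock component and 0 elsewhere.
So Δx_F = L_FL · (+100), where L_FL = adj(I−A)_FL / det(I−A) = 0.3300 / 0.499125.
Δx_F = 0.3300 × (+100) / 0.499125 = 33.00 / 0.499125 ≈ 66.12.

Δx_F = 66.12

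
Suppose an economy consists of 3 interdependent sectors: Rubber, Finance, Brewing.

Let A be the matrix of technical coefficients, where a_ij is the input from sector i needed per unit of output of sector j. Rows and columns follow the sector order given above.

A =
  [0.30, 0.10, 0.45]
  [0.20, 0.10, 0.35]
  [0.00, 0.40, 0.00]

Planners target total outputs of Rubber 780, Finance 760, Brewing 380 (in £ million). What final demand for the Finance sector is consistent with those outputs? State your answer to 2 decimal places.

d_2 = 395.00

I − A =
  [   0.70    -0.10    -0.45]
  [  -0.20     0.90    -0.35]
  [   0.00    -0.40     1.00]
d = (I − A) x:
  d_1 = (+0.70)·780 + (-0.10)·760 + (-0.45)·380 = 299.00
  d_2 = (-0.20)·780 + (+0.90)·760 + (-0.35)·380 = 395.00
  d_3 = (+0.00)·780 + (-0.40)·760 + (+1.00)·380 = 76.00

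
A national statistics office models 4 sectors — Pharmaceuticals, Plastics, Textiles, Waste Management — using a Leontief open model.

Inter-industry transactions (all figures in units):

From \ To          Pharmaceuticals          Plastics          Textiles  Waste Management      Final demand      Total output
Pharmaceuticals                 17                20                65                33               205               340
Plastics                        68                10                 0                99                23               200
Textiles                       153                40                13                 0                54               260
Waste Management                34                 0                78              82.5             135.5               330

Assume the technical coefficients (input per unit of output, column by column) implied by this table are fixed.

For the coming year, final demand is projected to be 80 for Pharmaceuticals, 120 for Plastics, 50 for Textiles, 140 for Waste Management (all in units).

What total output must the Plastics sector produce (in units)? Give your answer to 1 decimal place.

x_2 = 259.7

Technical coefficients a_ij = z_ij / X_j:
  a_11 = 17/340 = 0.05, a_21 = 68/340 = 0.20, a_31 = 153/340 = 0.45, a_41 = 34/340 = 0.10
  a_12 = 20/200 = 0.10, a_22 = 10/200 = 0.05, a_32 = 40/200 = 0.20, a_42 = 0/200 = 0.00
  a_13 = 65/260 = 0.25, a_23 = 0/260 = 0.00, a_33 = 13/260 = 0.05, a_43 = 78/260 = 0.30
  a_14 = 33/330 = 0.10, a_24 = 99/330 = 0.30, a_34 = 0/330 = 0.00, a_44 = 82.5/330 = 0.25
I − A =
  [   0.95    -0.10    -0.25    -0.10]
  [  -0.20     0.95     0.00    -0.30]
  [  -0.45    -0.20     0.95     0.00]
  [  -0.10     0.00    -0.30     0.75]
Compute the cofactors C_ij = (−1)^(i+j)·(3×3 minor ij) of I−A; the adjugate is their transpose:
adj(I−A) = Cᵀ =
  [ 0.658875   0.114750   0.215625   0.133750]
  [ 0.211500   0.569500   0.136500   0.256000]
  [ 0.356625   0.174250   0.649375   0.117250]
  [ 0.230500   0.085000   0.288500   0.721500]
det(I−A) = Σ_j (I−A)_1j·C_1j = (0.95)(0.658875) + (-0.10)(0.211500) + (-0.25)(0.356625) + (-0.10)(0.230500) = 0.492575
(I − A)⁻¹ = adj(I−A) / det(I−A) ≈
  [   1.3376     0.2330     0.4378     0.2715]
  [   0.4294     1.1562     0.2771     0.5197]
  [   0.7240     0.3538     1.3183     0.2380]
  [   0.4679     0.1726     0.5857     1.4648]
x = (I − A)⁻¹ d = adj(I−A)·d / det(I−A), with det(I−A) = 0.492575:
  x_1 = (0.658875·80 + 0.114750·120 + 0.215625·50 + 0.133750·140) / 0.492575 = 95.98625 / 0.492575 ≈ 194.9
  x_2 = (0.211500·80 + 0.569500·120 + 0.136500·50 + 0.256000·140) / 0.492575 = 127.925 / 0.492575 ≈ 259.7
  x_3 = (0.356625·80 + 0.174250·120 + 0.649375·50 + 0.117250·140) / 0.492575 = 98.32375 / 0.492575 ≈ 199.6
  x_4 = (0.230500·80 + 0.085000·120 + 0.288500·50 + 0.721500·140) / 0.492575 = 144.075 / 0.492575 ≈ 292.5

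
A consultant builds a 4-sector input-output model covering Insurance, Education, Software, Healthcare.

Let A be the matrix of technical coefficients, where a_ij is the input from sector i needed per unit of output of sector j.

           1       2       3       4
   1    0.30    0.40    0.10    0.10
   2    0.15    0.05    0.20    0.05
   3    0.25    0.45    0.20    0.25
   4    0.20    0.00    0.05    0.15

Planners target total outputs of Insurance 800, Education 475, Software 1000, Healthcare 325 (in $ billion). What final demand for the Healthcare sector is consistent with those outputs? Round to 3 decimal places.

I − A =
  [   0.70    -0.40    -0.10    -0.10]
  [  -0.15     0.95    -0.20    -0.05]
  [  -0.25    -0.45     0.80    -0.25]
  [  -0.20     0.00    -0.05     0.85]
d = (I − A) x:
  d_1 = (+0.70)·800 + (-0.40)·475 + (-0.10)·1000 + (-0.10)·325 = 237.500
  d_2 = (-0.15)·800 + (+0.95)·475 + (-0.20)·1000 + (-0.05)·325 = 115.000
  d_3 = (-0.25)·800 + (-0.45)·475 + (+0.80)·1000 + (-0.25)·325 = 305.000
  d_4 = (-0.20)·800 + (+0.00)·475 + (-0.05)·1000 + (+0.85)·325 = 66.250

d_4 = 66.250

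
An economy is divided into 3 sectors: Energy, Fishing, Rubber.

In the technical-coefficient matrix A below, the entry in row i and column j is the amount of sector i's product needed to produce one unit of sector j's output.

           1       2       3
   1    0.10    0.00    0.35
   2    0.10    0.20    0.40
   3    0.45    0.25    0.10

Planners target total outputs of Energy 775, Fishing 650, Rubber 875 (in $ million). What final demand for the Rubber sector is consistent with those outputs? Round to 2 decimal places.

d_3 = 276.25

I − A =
  [   0.90     0.00    -0.35]
  [  -0.10     0.80    -0.40]
  [  -0.45    -0.25     0.90]
d = (I − A) x:
  d_1 = (+0.90)·775 + (+0.00)·650 + (-0.35)·875 = 391.25
  d_2 = (-0.10)·775 + (+0.80)·650 + (-0.40)·875 = 92.50
  d_3 = (-0.45)·775 + (-0.25)·650 + (+0.90)·875 = 276.25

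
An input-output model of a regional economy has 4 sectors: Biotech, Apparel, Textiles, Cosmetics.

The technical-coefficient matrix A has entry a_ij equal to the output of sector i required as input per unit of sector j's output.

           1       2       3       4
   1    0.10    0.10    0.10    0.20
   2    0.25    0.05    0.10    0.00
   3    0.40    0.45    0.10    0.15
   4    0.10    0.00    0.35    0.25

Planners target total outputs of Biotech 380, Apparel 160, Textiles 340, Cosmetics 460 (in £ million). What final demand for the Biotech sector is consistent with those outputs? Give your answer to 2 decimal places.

d_1 = 200.00

I − A =
  [   0.90    -0.10    -0.10    -0.20]
  [  -0.25     0.95    -0.10     0.00]
  [  -0.40    -0.45     0.90    -0.15]
  [  -0.10     0.00    -0.35     0.75]
d = (I − A) x:
  d_1 = (+0.90)·380 + (-0.10)·160 + (-0.10)·340 + (-0.20)·460 = 200.00
  d_2 = (-0.25)·380 + (+0.95)·160 + (-0.10)·340 + (+0.00)·460 = 23.00
  d_3 = (-0.40)·380 + (-0.45)·160 + (+0.90)·340 + (-0.15)·460 = 13.00
  d_4 = (-0.10)·380 + (+0.00)·160 + (-0.35)·340 + (+0.75)·460 = 188.00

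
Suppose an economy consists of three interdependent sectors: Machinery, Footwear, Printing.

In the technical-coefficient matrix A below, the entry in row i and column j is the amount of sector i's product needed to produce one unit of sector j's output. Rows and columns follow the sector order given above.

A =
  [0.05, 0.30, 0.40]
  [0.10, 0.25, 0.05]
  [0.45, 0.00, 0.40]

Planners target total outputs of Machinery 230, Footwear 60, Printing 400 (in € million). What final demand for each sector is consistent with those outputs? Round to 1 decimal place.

d_1 = 40.5, d_2 = 2.0, d_3 = 136.5

I − A =
  [   0.95    -0.30    -0.40]
  [  -0.10     0.75    -0.05]
  [  -0.45     0.00     0.60]
d = (I − A) x:
  d_1 = (+0.95)·230 + (-0.30)·60 + (-0.40)·400 = 40.5
  d_2 = (-0.10)·230 + (+0.75)·60 + (-0.05)·400 = 2.0
  d_3 = (-0.45)·230 + (+0.00)·60 + (+0.60)·400 = 136.5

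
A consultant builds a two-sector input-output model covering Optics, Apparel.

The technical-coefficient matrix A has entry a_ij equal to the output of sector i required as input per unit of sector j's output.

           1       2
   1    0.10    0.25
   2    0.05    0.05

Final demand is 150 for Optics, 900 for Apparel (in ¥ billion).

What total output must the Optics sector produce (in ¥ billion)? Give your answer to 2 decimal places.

x_1 = 436.20

I − A =
  [   0.90    -0.25]
  [  -0.05     0.95]
det(I−A) = (0.90)(0.95) − (-0.25)(-0.05) = 0.8425
adj(I−A) = [[0.95, 0.25], [0.05, 0.90]]
(I − A)⁻¹ = adj(I−A) / det(I−A) ≈
  [   1.1276     0.2967]
  [   0.0593     1.0682]
x = (I − A)⁻¹ d = adj(I−A)·d / det(I−A), with det(I−A) = 0.8425:
  x_1 = (0.95·150 + 0.25·900) / 0.8425 = 367.50 / 0.8425 ≈ 436.20
  x_2 = (0.05·150 + 0.90·900) / 0.8425 = 817.50 / 0.8425 ≈ 970.33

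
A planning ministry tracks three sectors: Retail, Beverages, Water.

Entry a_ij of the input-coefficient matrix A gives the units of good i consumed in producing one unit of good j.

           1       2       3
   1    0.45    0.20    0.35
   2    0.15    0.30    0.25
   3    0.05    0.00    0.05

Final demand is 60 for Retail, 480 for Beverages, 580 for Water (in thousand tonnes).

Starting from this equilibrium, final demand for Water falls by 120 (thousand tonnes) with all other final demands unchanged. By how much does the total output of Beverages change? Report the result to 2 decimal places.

Δx_2 = -70.70

I − A =
  [   0.55    -0.20    -0.35]
  [  -0.15     0.70    -0.25]
  [  -0.05     0.00     0.95]
Cofactors of I−A, C_ij = (−1)^(i+j)·(minor ij) (rows/columns in the sector order above):
  C_11 = (0.70)(0.95) − (-0.25)(0.00) = 0.6650
  C_12 = −[(-0.15)(0.95) − (-0.25)(-0.05)] = 0.1550
  C_13 = (-0.15)(0.00) − (0.70)(-0.05) = 0.0350
  C_21 = −[(-0.20)(0.95) − (-0.35)(0.00)] = 0.1900
  C_22 = (0.55)(0.95) − (-0.35)(-0.05) = 0.5050
  C_23 = −[(0.55)(0.00) − (-0.20)(-0.05)] = 0.0100
  C_31 = (-0.20)(-0.25) − (-0.35)(0.70) = 0.2950
  C_32 = −[(0.55)(-0.25) − (-0.35)(-0.15)] = 0.1900
  C_33 = (0.55)(0.70) − (-0.20)(-0.15) = 0.3550
det(I−A) = Σ_j (I−A)_1j·C_1j = (0.55)(0.6650) + (-0.20)(0.1550) + (-0.35)(0.0350) = 0.3225
adj(I−A) = Cᵀ =
  [ 0.6650   0.1900   0.2950]
  [ 0.1550   0.5050   0.1900]
  [ 0.0350   0.0100   0.3550]
(I − A)⁻¹ = adj(I−A) / det(I−A) ≈
  [   2.0620     0.5891     0.9147]
  [   0.4806     1.5659     0.5891]
  [   0.1085     0.0310     1.1008]
Δx = (I − A)⁻¹ Δd with Δd having -120 in the Water component and 0 elsewhere.
So Δx_2 = L_23 · (-120), where L_23 = adj(I−A)_23 / det(I−A) = 0.1900 / 0.3225.
Δx_2 = 0.1900 × (-120) / 0.3225 = -22.80 / 0.3225 ≈ -70.70.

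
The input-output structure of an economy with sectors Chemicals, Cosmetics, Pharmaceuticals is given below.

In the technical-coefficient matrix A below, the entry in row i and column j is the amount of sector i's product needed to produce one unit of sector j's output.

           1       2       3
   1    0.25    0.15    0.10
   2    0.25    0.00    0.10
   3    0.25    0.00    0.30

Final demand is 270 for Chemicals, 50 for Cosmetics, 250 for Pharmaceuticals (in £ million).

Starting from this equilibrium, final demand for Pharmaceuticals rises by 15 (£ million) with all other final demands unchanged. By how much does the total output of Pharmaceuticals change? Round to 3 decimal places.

I − A =
  [   0.75    -0.15    -0.10]
  [  -0.25     1.00    -0.10]
  [  -0.25     0.00     0.70]
Cofactors of I−A, C_ij = (−1)^(i+j)·(minor ij) (rows/columns in the sector order above):
  C_11 = (1.00)(0.70) − (-0.10)(0.00) = 0.7000
  C_12 = −[(-0.25)(0.70) − (-0.10)(-0.25)] = 0.2000
  C_13 = (-0.25)(0.00) − (1.00)(-0.25) = 0.2500
  C_21 = −[(-0.15)(0.70) − (-0.10)(0.00)] = 0.1050
  C_22 = (0.75)(0.70) − (-0.10)(-0.25) = 0.5000
  C_23 = −[(0.75)(0.00) − (-0.15)(-0.25)] = 0.0375
  C_31 = (-0.15)(-0.10) − (-0.10)(1.00) = 0.1150
  C_32 = −[(0.75)(-0.10) − (-0.10)(-0.25)] = 0.1000
  C_33 = (0.75)(1.00) − (-0.15)(-0.25) = 0.7125
det(I−A) = Σ_j (I−A)_1j·C_1j = (0.75)(0.7000) + (-0.15)(0.2000) + (-0.10)(0.2500) = 0.4700
adj(I−A) = Cᵀ =
  [ 0.7000   0.1050   0.1150]
  [ 0.2000   0.5000   0.1000]
  [ 0.2500   0.0375   0.7125]
(I − A)⁻¹ = adj(I−A) / det(I−A) ≈
  [   1.4894     0.2234     0.2447]
  [   0.4255     1.0638     0.2128]
  [   0.5319     0.0798     1.5160]
Δx = (I − A)⁻¹ Δd with Δd having +15 in the Pharmaceuticals component and 0 elsewhere.
So Δx_3 = L_33 · (+15), where L_33 = adj(I−A)_33 / det(I−A) = 0.7125 / 0.4700.
Δx_3 = 0.7125 × (+15) / 0.4700 = 10.6875 / 0.4700 ≈ 22.739.

Δx_3 = 22.739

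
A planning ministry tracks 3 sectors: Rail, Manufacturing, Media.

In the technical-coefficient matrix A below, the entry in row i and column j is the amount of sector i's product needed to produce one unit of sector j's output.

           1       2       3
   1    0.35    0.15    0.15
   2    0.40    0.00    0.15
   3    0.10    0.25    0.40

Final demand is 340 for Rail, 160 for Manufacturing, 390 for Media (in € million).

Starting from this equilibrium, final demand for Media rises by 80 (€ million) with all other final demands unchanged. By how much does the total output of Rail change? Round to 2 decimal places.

Δx_1 = 46.41

I − A =
  [   0.65    -0.15    -0.15]
  [  -0.40     1.00    -0.15]
  [  -0.10    -0.25     0.60]
Cofactors of I−A, C_ij = (−1)^(i+j)·(minor ij) (rows/columns in the sector order above):
  C_11 = (1.00)(0.60) − (-0.15)(-0.25) = 0.5625
  C_12 = −[(-0.40)(0.60) − (-0.15)(-0.10)] = 0.2550
  C_13 = (-0.40)(-0.25) − (1.00)(-0.10) = 0.2000
  C_21 = −[(-0.15)(0.60) − (-0.15)(-0.25)] = 0.1275
  C_22 = (0.65)(0.60) − (-0.15)(-0.10) = 0.3750
  C_23 = −[(0.65)(-0.25) − (-0.15)(-0.10)] = 0.1775
  C_31 = (-0.15)(-0.15) − (-0.15)(1.00) = 0.1725
  C_32 = −[(0.65)(-0.15) − (-0.15)(-0.40)] = 0.1575
  C_33 = (0.65)(1.00) − (-0.15)(-0.40) = 0.5900
det(I−A) = Σ_j (I−A)_1j·C_1j = (0.65)(0.5625) + (-0.15)(0.2550) + (-0.15)(0.2000) = 0.297375
adj(I−A) = Cᵀ =
  [ 0.5625   0.1275   0.1725]
  [ 0.2550   0.3750   0.1575]
  [ 0.2000   0.1775   0.5900]
(I − A)⁻¹ = adj(I−A) / det(I−A) ≈
  [   1.8916     0.4288     0.5801]
  [   0.8575     1.2610     0.5296]
  [   0.6726     0.5969     1.9840]
Δx = (I − A)⁻¹ Δd with Δd having +80 in the Media component and 0 elsewhere.
So Δx_1 = L_13 · (+80), where L_13 = adj(I−A)_13 / det(I−A) = 0.1725 / 0.297375.
Δx_1 = 0.1725 × (+80) / 0.297375 = 13.80 / 0.297375 ≈ 46.41.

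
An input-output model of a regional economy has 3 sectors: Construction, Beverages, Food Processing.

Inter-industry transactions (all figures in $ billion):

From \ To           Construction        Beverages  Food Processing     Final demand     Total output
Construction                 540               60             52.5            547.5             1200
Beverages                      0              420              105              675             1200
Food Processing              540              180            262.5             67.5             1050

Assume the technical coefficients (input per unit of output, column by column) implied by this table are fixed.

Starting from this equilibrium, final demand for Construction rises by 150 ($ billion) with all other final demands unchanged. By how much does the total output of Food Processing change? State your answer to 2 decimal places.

Δx_F = 180.56

Technical coefficients a_ij = z_ij / X_j:
  a_CC = 540/1200 = 0.45, a_BC = 0/1200 = 0.00, a_FC = 540/1200 = 0.45
  a_CB = 60/1200 = 0.05, a_BB = 420/1200 = 0.35, a_FB = 180/1200 = 0.15
  a_CF = 52.5/1050 = 0.05, a_BF = 105/1050 = 0.10, a_FF = 262.5/1050 = 0.25
I − A =
  [   0.55    -0.05    -0.05]
  [   0.00     0.65    -0.10]
  [  -0.45    -0.15     0.75]
Cofactors of I−A, C_ij = (−1)^(i+j)·(minor ij) (rows/columns in the sector order above):
  C_11 = (0.65)(0.75) − (-0.10)(-0.15) = 0.4725
  C_12 = −[(0.00)(0.75) − (-0.10)(-0.45)] = 0.0450
  C_13 = (0.00)(-0.15) − (0.65)(-0.45) = 0.2925
  C_21 = −[(-0.05)(0.75) − (-0.05)(-0.15)] = 0.0450
  C_22 = (0.55)(0.75) − (-0.05)(-0.45) = 0.3900
  C_23 = −[(0.55)(-0.15) − (-0.05)(-0.45)] = 0.1050
  C_31 = (-0.05)(-0.10) − (-0.05)(0.65) = 0.0375
  C_32 = −[(0.55)(-0.10) − (-0.05)(0.00)] = 0.0550
  C_33 = (0.55)(0.65) − (-0.05)(0.00) = 0.3575
det(I−A) = Σ_j (I−A)_1j·C_1j = (0.55)(0.4725) + (-0.05)(0.0450) + (-0.05)(0.2925) = 0.2430
adj(I−A) = Cᵀ =
  [ 0.4725   0.0450   0.0375]
  [ 0.0450   0.3900   0.0550]
  [ 0.2925   0.1050   0.3575]
(I − A)⁻¹ = adj(I−A) / det(I−A) ≈
  [   1.9444     0.1852     0.1543]
  [   0.1852     1.6049     0.2263]
  [   1.2037     0.4321     1.4712]
Δx = (I − A)⁻¹ Δd with Δd having +150 in the Construction component and 0 elsewhere.
So Δx_F = L_FC · (+150), where L_FC = adj(I−A)_FC / det(I−A) = 0.2925 / 0.2430.
Δx_F = 0.2925 × (+150) / 0.2430 = 43.875 / 0.2430 ≈ 180.56.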